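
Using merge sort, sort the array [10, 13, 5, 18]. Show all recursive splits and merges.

Merge sort trace:

Split: [10, 13, 5, 18] -> [10, 13] and [5, 18]
  Split: [10, 13] -> [10] and [13]
  Merge: [10] + [13] -> [10, 13]
  Split: [5, 18] -> [5] and [18]
  Merge: [5] + [18] -> [5, 18]
Merge: [10, 13] + [5, 18] -> [5, 10, 13, 18]

Final sorted array: [5, 10, 13, 18]

The merge sort proceeds by recursively splitting the array and merging sorted halves.
After all merges, the sorted array is [5, 10, 13, 18].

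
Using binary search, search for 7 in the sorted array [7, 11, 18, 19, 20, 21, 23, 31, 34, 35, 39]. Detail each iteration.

Binary search for 7 in [7, 11, 18, 19, 20, 21, 23, 31, 34, 35, 39]:

lo=0, hi=10, mid=5, arr[mid]=21 -> 21 > 7, search left half
lo=0, hi=4, mid=2, arr[mid]=18 -> 18 > 7, search left half
lo=0, hi=1, mid=0, arr[mid]=7 -> Found target at index 0!

Binary search finds 7 at index 0 after 3 comparisons. The search repeatedly halves the search space by comparing with the middle element.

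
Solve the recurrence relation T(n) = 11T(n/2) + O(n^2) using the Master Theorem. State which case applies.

Master Theorem for T(n) = 11T(n/2) + O(n^2):

a = 11, b = 2, c = 2
log_b(a) = log_2(11) = 3.4594

Case 1: c = 2 < log_2(11) = 3.4594
T(n) = O(n^(log_2 11))

For T(n) = 11T(n/2) + O(n^2): log_2(11) = 3.4594. This is Case 1 of the Master Theorem (c < log_b(a), work dominated by leaves), giving O(n^(log_2 11)).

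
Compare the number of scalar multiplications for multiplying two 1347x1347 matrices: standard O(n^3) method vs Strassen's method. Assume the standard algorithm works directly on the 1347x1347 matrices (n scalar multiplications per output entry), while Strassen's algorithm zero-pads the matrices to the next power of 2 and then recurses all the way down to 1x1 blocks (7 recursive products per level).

Matrix multiplication for 1347x1347 matrices:

Strassen's algorithm requires power-of-2 dimensions. Pad 1347x1347 to 2048x2048 (next power of 2).

Standard algorithm: 1347^3 = 2444008923 multiplications
Strassen's algorithm: 7^(log2(2048)) = 7^11 = 1977326743 multiplications
Savings: 2444008923 - 1977326743 = 466682180 multiplications

Standard: 2444008923 multiplications (1347^3). Strassen: 1977326743 multiplications (7^11, after padding to 2048x2048). Strassen reduces 8 recursive multiplications to 7 at each level.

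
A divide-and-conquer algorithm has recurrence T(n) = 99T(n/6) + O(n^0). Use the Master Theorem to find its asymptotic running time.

Master Theorem for T(n) = 99T(n/6) + O(n^0):

a = 99, b = 6, c = 0
log_b(a) = log_6(99) = 2.5646

Case 1: c = 0 < log_6(99) = 2.5646
T(n) = O(n^(log_6 99))

For T(n) = 99T(n/6) + O(n^0): log_6(99) = 2.5646. This is Case 1 of the Master Theorem (c < log_b(a), work dominated by leaves), giving O(n^(log_6 99)).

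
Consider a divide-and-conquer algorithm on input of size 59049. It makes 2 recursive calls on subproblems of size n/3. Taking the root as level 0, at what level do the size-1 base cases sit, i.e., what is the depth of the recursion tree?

For divide and conquer with division factor 3:

Problem sizes at each level:
Level 0: 59049
Level 1: 19683
Level 2: 6561
Level 3: 2187
Level 4: 729
Level 5: 243
Level 6: 81
Level 7: 27
Level 8: 9
Level 9: 3
Level 10: 1

The root is level 0 and the size-1 base case is level 10 (the tree spans levels 0 through 10, i.e. 11 levels counting the root), so the depth is the number of divisions: log_3(59049) = 10

The recursion tree depth is log_3(59049) = 10. At each level, the problem size is divided by 3, so it takes 10 divisions to reduce to a base case of size 1. The algorithm makes 2 recursive calls at each level.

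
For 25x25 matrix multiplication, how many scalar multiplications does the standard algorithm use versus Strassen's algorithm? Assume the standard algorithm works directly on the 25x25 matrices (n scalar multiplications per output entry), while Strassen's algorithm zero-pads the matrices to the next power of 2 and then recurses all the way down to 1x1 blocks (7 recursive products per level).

Matrix multiplication for 25x25 matrices:

Strassen's algorithm requires power-of-2 dimensions. Pad 25x25 to 32x32 (next power of 2).

Standard algorithm: 25^3 = 15625 multiplications
Strassen's algorithm: 7^(log2(32)) = 7^5 = 16807 multiplications
Difference: 15625 - 16807 = -1182 (Strassen uses MORE here due to padding overhead — for small or just-over-power-of-2 n, padding can outweigh the per-level savings)

Standard: 15625 multiplications (25^3). Strassen: 16807 multiplications (7^5, after padding to 32x32). Strassen reduces 8 recursive multiplications to 7 at each level.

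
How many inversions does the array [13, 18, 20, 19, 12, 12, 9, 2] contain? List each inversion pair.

Finding inversions in [13, 18, 20, 19, 12, 12, 9, 2]:

(0, 4): arr[0]=13 > arr[4]=12
(0, 5): arr[0]=13 > arr[5]=12
(0, 6): arr[0]=13 > arr[6]=9
(0, 7): arr[0]=13 > arr[7]=2
(1, 4): arr[1]=18 > arr[4]=12
(1, 5): arr[1]=18 > arr[5]=12
(1, 6): arr[1]=18 > arr[6]=9
(1, 7): arr[1]=18 > arr[7]=2
(2, 3): arr[2]=20 > arr[3]=19
(2, 4): arr[2]=20 > arr[4]=12
(2, 5): arr[2]=20 > arr[5]=12
(2, 6): arr[2]=20 > arr[6]=9
(2, 7): arr[2]=20 > arr[7]=2
(3, 4): arr[3]=19 > arr[4]=12
(3, 5): arr[3]=19 > arr[5]=12
(3, 6): arr[3]=19 > arr[6]=9
(3, 7): arr[3]=19 > arr[7]=2
(4, 6): arr[4]=12 > arr[6]=9
(4, 7): arr[4]=12 > arr[7]=2
(5, 6): arr[5]=12 > arr[6]=9
(5, 7): arr[5]=12 > arr[7]=2
(6, 7): arr[6]=9 > arr[7]=2

Total inversions: 22

The array has 22 inversion(s): (0,4), (0,5), (0,6), (0,7), (1,4), (1,5), (1,6), (1,7), (2,3), (2,4), (2,5), (2,6), (2,7), (3,4), (3,5), (3,6), (3,7), (4,6), (4,7), (5,6), (5,7), (6,7). Each pair (i,j) satisfies i < j and arr[i] > arr[j].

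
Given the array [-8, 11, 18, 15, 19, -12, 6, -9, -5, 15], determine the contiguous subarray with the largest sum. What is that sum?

Using Kadane's algorithm on [-8, 11, 18, 15, 19, -12, 6, -9, -5, 15]:

Scanning through the array:
Position 1 (value 11): max_ending_here = 11, max_so_far = 11
Position 2 (value 18): max_ending_here = 29, max_so_far = 29
Position 3 (value 15): max_ending_here = 44, max_so_far = 44
Position 4 (value 19): max_ending_here = 63, max_so_far = 63
Position 5 (value -12): max_ending_here = 51, max_so_far = 63
Position 6 (value 6): max_ending_here = 57, max_so_far = 63
Position 7 (value -9): max_ending_here = 48, max_so_far = 63
Position 8 (value -5): max_ending_here = 43, max_so_far = 63
Position 9 (value 15): max_ending_here = 58, max_so_far = 63

Maximum subarray: [11, 18, 15, 19]
Maximum sum: 63

The maximum subarray is [11, 18, 15, 19] with sum 63. This subarray runs from index 1 to index 4.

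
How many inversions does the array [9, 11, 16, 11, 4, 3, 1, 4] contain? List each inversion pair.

Finding inversions in [9, 11, 16, 11, 4, 3, 1, 4]:

(0, 4): arr[0]=9 > arr[4]=4
(0, 5): arr[0]=9 > arr[5]=3
(0, 6): arr[0]=9 > arr[6]=1
(0, 7): arr[0]=9 > arr[7]=4
(1, 4): arr[1]=11 > arr[4]=4
(1, 5): arr[1]=11 > arr[5]=3
(1, 6): arr[1]=11 > arr[6]=1
(1, 7): arr[1]=11 > arr[7]=4
(2, 3): arr[2]=16 > arr[3]=11
(2, 4): arr[2]=16 > arr[4]=4
(2, 5): arr[2]=16 > arr[5]=3
(2, 6): arr[2]=16 > arr[6]=1
(2, 7): arr[2]=16 > arr[7]=4
(3, 4): arr[3]=11 > arr[4]=4
(3, 5): arr[3]=11 > arr[5]=3
(3, 6): arr[3]=11 > arr[6]=1
(3, 7): arr[3]=11 > arr[7]=4
(4, 5): arr[4]=4 > arr[5]=3
(4, 6): arr[4]=4 > arr[6]=1
(5, 6): arr[5]=3 > arr[6]=1

Total inversions: 20

The array has 20 inversion(s): (0,4), (0,5), (0,6), (0,7), (1,4), (1,5), (1,6), (1,7), (2,3), (2,4), (2,5), (2,6), (2,7), (3,4), (3,5), (3,6), (3,7), (4,5), (4,6), (5,6). Each pair (i,j) satisfies i < j and arr[i] > arr[j].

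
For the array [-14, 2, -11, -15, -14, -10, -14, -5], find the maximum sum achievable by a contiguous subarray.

Using Kadane's algorithm on [-14, 2, -11, -15, -14, -10, -14, -5]:

Scanning through the array:
Position 1 (value 2): max_ending_here = 2, max_so_far = 2
Position 2 (value -11): max_ending_here = -9, max_so_far = 2
Position 3 (value -15): max_ending_here = -15, max_so_far = 2
Position 4 (value -14): max_ending_here = -14, max_so_far = 2
Position 5 (value -10): max_ending_here = -10, max_so_far = 2
Position 6 (value -14): max_ending_here = -14, max_so_far = 2
Position 7 (value -5): max_ending_here = -5, max_so_far = 2

Maximum subarray: [2]
Maximum sum: 2

The maximum subarray is [2] with sum 2. This subarray runs from index 1 to index 1.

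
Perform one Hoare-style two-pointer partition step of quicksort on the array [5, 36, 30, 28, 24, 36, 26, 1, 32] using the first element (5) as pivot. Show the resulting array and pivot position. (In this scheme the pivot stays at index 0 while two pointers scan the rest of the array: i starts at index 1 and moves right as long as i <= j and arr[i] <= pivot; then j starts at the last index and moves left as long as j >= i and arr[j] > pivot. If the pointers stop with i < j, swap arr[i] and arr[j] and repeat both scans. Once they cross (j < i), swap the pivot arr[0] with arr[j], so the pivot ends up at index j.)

Hoare-style two-pointer partition with pivot = 5:

Initial array: [5, 36, 30, 28, 24, 36, 26, 1, 32]

Pointers start at i = 1, j = 8.
i stops at index 1 (arr[1]=36 > 5), j stops at index 7 (arr[7]=1 <= 5): swap arr[1] and arr[7], array becomes [5, 1, 30, 28, 24, 36, 26, 36, 32]
i ends at 2, j ends at 1: the pointers have crossed (j < i), so scanning stops.

Swap pivot arr[0] with arr[1] to place pivot at position 1: [1, 5, 30, 28, 24, 36, 26, 36, 32]
Pivot position: 1

After partitioning with pivot 5, the array becomes [1, 5, 30, 28, 24, 36, 26, 36, 32]. The pivot is placed at index 1. All elements to the left of the pivot are <= 5, and all elements to the right are > 5.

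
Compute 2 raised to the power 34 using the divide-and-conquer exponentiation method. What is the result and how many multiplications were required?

Computing 2^34 by squaring (build up from 2^1; each line after the first costs one multiplication):

2^1 = 2
2^2 = (2^1)^2 = 2^2 = 4
2^4 = (2^2)^2 = 4^2 = 16
2^8 = (2^4)^2 = 16^2 = 256
2^16 = (2^8)^2 = 256^2 = 65536
2^17 = 2 * 2^16 = 2 * 65536 = 131072
2^34 = (2^17)^2 = 131072^2 = 17179869184

Result: 17179869184
Multiplications needed: 6 (6 lines after 2^1)

2^34 = 17179869184. Using exponentiation by squaring, this requires 6 multiplications. The key idea: if the exponent is even, square the half-power; if odd, multiply by the base once.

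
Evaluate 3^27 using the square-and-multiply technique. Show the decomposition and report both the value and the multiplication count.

Computing 3^27 by squaring (build up from 3^1; each line after the first costs one multiplication):

3^1 = 3
3^2 = (3^1)^2 = 3^2 = 9
3^3 = 3 * 3^2 = 3 * 9 = 27
3^6 = (3^3)^2 = 27^2 = 729
3^12 = (3^6)^2 = 729^2 = 531441
3^13 = 3 * 3^12 = 3 * 531441 = 1594323
3^26 = (3^13)^2 = 1594323^2 = 2541865828329
3^27 = 3 * 3^26 = 3 * 2541865828329 = 7625597484987

Result: 7625597484987
Multiplications needed: 7 (7 lines after 3^1)

3^27 = 7625597484987. Using exponentiation by squaring, this requires 7 multiplications. The key idea: if the exponent is even, square the half-power; if odd, multiply by the base once.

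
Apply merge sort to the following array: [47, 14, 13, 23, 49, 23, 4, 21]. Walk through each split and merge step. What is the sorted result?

Merge sort trace:

Split: [47, 14, 13, 23, 49, 23, 4, 21] -> [47, 14, 13, 23] and [49, 23, 4, 21]
  Split: [47, 14, 13, 23] -> [47, 14] and [13, 23]
    Split: [47, 14] -> [47] and [14]
    Merge: [47] + [14] -> [14, 47]
    Split: [13, 23] -> [13] and [23]
    Merge: [13] + [23] -> [13, 23]
  Merge: [14, 47] + [13, 23] -> [13, 14, 23, 47]
  Split: [49, 23, 4, 21] -> [49, 23] and [4, 21]
    Split: [49, 23] -> [49] and [23]
    Merge: [49] + [23] -> [23, 49]
    Split: [4, 21] -> [4] and [21]
    Merge: [4] + [21] -> [4, 21]
  Merge: [23, 49] + [4, 21] -> [4, 21, 23, 49]
Merge: [13, 14, 23, 47] + [4, 21, 23, 49] -> [4, 13, 14, 21, 23, 23, 47, 49]

Final sorted array: [4, 13, 14, 21, 23, 23, 47, 49]

The merge sort proceeds by recursively splitting the array and merging sorted halves.
After all merges, the sorted array is [4, 13, 14, 21, 23, 23, 47, 49].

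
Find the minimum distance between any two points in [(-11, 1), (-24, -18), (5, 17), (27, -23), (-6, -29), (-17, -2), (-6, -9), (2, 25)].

Computing all pairwise distances among 8 points:

d((-11, 1), (-24, -18)) = 23.0217
d((-11, 1), (5, 17)) = 22.6274
d((-11, 1), (27, -23)) = 44.9444
d((-11, 1), (-6, -29)) = 30.4138
d((-11, 1), (-17, -2)) = 6.7082 <-- minimum
d((-11, 1), (-6, -9)) = 11.1803
d((-11, 1), (2, 25)) = 27.2947
d((-24, -18), (5, 17)) = 45.4533
d((-24, -18), (27, -23)) = 51.2445
d((-24, -18), (-6, -29)) = 21.095
d((-24, -18), (-17, -2)) = 17.4642
d((-24, -18), (-6, -9)) = 20.1246
d((-24, -18), (2, 25)) = 50.2494
d((5, 17), (27, -23)) = 45.6508
d((5, 17), (-6, -29)) = 47.2969
d((5, 17), (-17, -2)) = 29.0689
d((5, 17), (-6, -9)) = 28.2312
d((5, 17), (2, 25)) = 8.544
d((27, -23), (-6, -29)) = 33.541
d((27, -23), (-17, -2)) = 48.7545
d((27, -23), (-6, -9)) = 35.8469
d((27, -23), (2, 25)) = 54.1202
d((-6, -29), (-17, -2)) = 29.1548
d((-6, -29), (-6, -9)) = 20.0
d((-6, -29), (2, 25)) = 54.5894
d((-17, -2), (-6, -9)) = 13.0384
d((-17, -2), (2, 25)) = 33.0151
d((-6, -9), (2, 25)) = 34.9285

Closest pair: (-11, 1) and (-17, -2) with distance 6.7082

The closest pair is (-11, 1) and (-17, -2) with Euclidean distance 6.7082. For 8 points, brute-force pairwise comparison is shown above. For large n, the divide-and-conquer algorithm (sort by x, recurse on halves, check the dividing strip) achieves O(n log n).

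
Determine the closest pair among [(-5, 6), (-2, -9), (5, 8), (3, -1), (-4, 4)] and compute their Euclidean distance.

Computing all pairwise distances among 5 points:

d((-5, 6), (-2, -9)) = 15.2971
d((-5, 6), (5, 8)) = 10.198
d((-5, 6), (3, -1)) = 10.6301
d((-5, 6), (-4, 4)) = 2.2361 <-- minimum
d((-2, -9), (5, 8)) = 18.3848
d((-2, -9), (3, -1)) = 9.434
d((-2, -9), (-4, 4)) = 13.1529
d((5, 8), (3, -1)) = 9.2195
d((5, 8), (-4, 4)) = 9.8489
d((3, -1), (-4, 4)) = 8.6023

Closest pair: (-5, 6) and (-4, 4) with distance 2.2361

The closest pair is (-5, 6) and (-4, 4) with Euclidean distance 2.2361. For 5 points, brute-force pairwise comparison is shown above. For large n, the divide-and-conquer algorithm (sort by x, recurse on halves, check the dividing strip) achieves O(n log n).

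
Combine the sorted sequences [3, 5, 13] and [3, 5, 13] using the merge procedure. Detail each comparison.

Merging process:

Compare 3 vs 3: take 3 from left. Merged: [3]
Compare 5 vs 3: take 3 from right. Merged: [3, 3]
Compare 5 vs 5: take 5 from left. Merged: [3, 3, 5]
Compare 13 vs 5: take 5 from right. Merged: [3, 3, 5, 5]
Compare 13 vs 13: take 13 from left. Merged: [3, 3, 5, 5, 13]
Append remaining from right: [13]. Merged: [3, 3, 5, 5, 13, 13]

Final merged array: [3, 3, 5, 5, 13, 13]
Total comparisons: 5

The merged array is [3, 3, 5, 5, 13, 13], requiring 5 comparisons. The merge step runs in O(n) time where n is the total number of elements.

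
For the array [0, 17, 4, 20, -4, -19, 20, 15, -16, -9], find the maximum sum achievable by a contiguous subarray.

Using Kadane's algorithm on [0, 17, 4, 20, -4, -19, 20, 15, -16, -9]:

Scanning through the array:
Position 1 (value 17): max_ending_here = 17, max_so_far = 17
Position 2 (value 4): max_ending_here = 21, max_so_far = 21
Position 3 (value 20): max_ending_here = 41, max_so_far = 41
Position 4 (value -4): max_ending_here = 37, max_so_far = 41
Position 5 (value -19): max_ending_here = 18, max_so_far = 41
Position 6 (value 20): max_ending_here = 38, max_so_far = 41
Position 7 (value 15): max_ending_here = 53, max_so_far = 53
Position 8 (value -16): max_ending_here = 37, max_so_far = 53
Position 9 (value -9): max_ending_here = 28, max_so_far = 53

Maximum subarray: [0, 17, 4, 20, -4, -19, 20, 15]
Maximum sum: 53

The maximum subarray is [0, 17, 4, 20, -4, -19, 20, 15] with sum 53. This subarray runs from index 0 to index 7.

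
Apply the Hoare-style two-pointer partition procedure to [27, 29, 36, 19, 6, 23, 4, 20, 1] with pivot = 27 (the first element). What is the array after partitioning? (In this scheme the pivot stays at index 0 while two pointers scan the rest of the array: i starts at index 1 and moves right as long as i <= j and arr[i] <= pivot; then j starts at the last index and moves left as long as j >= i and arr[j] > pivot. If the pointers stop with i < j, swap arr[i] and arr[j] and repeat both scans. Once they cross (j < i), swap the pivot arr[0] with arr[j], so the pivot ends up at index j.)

Hoare-style two-pointer partition with pivot = 27:

Initial array: [27, 29, 36, 19, 6, 23, 4, 20, 1]

Pointers start at i = 1, j = 8.
i stops at index 1 (arr[1]=29 > 27), j stops at index 8 (arr[8]=1 <= 27): swap arr[1] and arr[8], array becomes [27, 1, 36, 19, 6, 23, 4, 20, 29]
i stops at index 2 (arr[2]=36 > 27), j stops at index 7 (arr[7]=20 <= 27): swap arr[2] and arr[7], array becomes [27, 1, 20, 19, 6, 23, 4, 36, 29]
i ends at 7, j ends at 6: the pointers have crossed (j < i), so scanning stops.

Swap pivot arr[0] with arr[6] to place pivot at position 6: [4, 1, 20, 19, 6, 23, 27, 36, 29]
Pivot position: 6

After partitioning with pivot 27, the array becomes [4, 1, 20, 19, 6, 23, 27, 36, 29]. The pivot is placed at index 6. All elements to the left of the pivot are <= 27, and all elements to the right are > 27.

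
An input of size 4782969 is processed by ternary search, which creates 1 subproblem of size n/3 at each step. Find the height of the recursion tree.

For divide and conquer with division factor 3:

Problem sizes at each level:
Level 0: 4782969
Level 1: 1594323
Level 2: 531441
Level 3: 177147
Level 4: 59049
Level 5: 19683
Level 6: 6561
Level 7: 2187
Level 8: 729
Level 9: 243
Level 10: 81
Level 11: 27
Level 12: 9
Level 13: 3
Level 14: 1

The root is level 0 and the size-1 base case is level 14 (the tree spans levels 0 through 14, i.e. 15 levels counting the root), so the depth is the number of divisions: log_3(4782969) = 14

The recursion tree depth is log_3(4782969) = 14. At each level, the problem size is divided by 3, so it takes 14 divisions to reduce to a base case of size 1. The algorithm makes 1 recursive call at each level.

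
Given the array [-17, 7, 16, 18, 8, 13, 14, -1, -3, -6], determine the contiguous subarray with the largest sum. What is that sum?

Using Kadane's algorithm on [-17, 7, 16, 18, 8, 13, 14, -1, -3, -6]:

Scanning through the array:
Position 1 (value 7): max_ending_here = 7, max_so_far = 7
Position 2 (value 16): max_ending_here = 23, max_so_far = 23
Position 3 (value 18): max_ending_here = 41, max_so_far = 41
Position 4 (value 8): max_ending_here = 49, max_so_far = 49
Position 5 (value 13): max_ending_here = 62, max_so_far = 62
Position 6 (value 14): max_ending_here = 76, max_so_far = 76
Position 7 (value -1): max_ending_here = 75, max_so_far = 76
Position 8 (value -3): max_ending_here = 72, max_so_far = 76
Position 9 (value -6): max_ending_here = 66, max_so_far = 76

Maximum subarray: [7, 16, 18, 8, 13, 14]
Maximum sum: 76

The maximum subarray is [7, 16, 18, 8, 13, 14] with sum 76. This subarray runs from index 1 to index 6.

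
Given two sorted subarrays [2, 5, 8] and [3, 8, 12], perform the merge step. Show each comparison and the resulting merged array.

Merging process:

Compare 2 vs 3: take 2 from left. Merged: [2]
Compare 5 vs 3: take 3 from right. Merged: [2, 3]
Compare 5 vs 8: take 5 from left. Merged: [2, 3, 5]
Compare 8 vs 8: take 8 from left. Merged: [2, 3, 5, 8]
Append remaining from right: [8, 12]. Merged: [2, 3, 5, 8, 8, 12]

Final merged array: [2, 3, 5, 8, 8, 12]
Total comparisons: 4

The merged array is [2, 3, 5, 8, 8, 12], requiring 4 comparisons. The merge step runs in O(n) time where n is the total number of elements.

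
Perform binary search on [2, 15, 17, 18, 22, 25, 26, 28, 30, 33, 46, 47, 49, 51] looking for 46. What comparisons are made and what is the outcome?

Binary search for 46 in [2, 15, 17, 18, 22, 25, 26, 28, 30, 33, 46, 47, 49, 51]:

lo=0, hi=13, mid=6, arr[mid]=26 -> 26 < 46, search right half
lo=7, hi=13, mid=10, arr[mid]=46 -> Found target at index 10!

Binary search finds 46 at index 10 after 2 comparisons. The search repeatedly halves the search space by comparing with the middle element.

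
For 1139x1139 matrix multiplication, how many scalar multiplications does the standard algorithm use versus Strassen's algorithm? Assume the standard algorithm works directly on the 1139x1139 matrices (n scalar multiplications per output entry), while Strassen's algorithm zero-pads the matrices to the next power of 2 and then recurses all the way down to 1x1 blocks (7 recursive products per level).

Matrix multiplication for 1139x1139 matrices:

Strassen's algorithm requires power-of-2 dimensions. Pad 1139x1139 to 2048x2048 (next power of 2).

Standard algorithm: 1139^3 = 1477648619 multiplications
Strassen's algorithm: 7^(log2(2048)) = 7^11 = 1977326743 multiplications
Difference: 1477648619 - 1977326743 = -499678124 (Strassen uses MORE here due to padding overhead — for small or just-over-power-of-2 n, padding can outweigh the per-level savings)

Standard: 1477648619 multiplications (1139^3). Strassen: 1977326743 multiplications (7^11, after padding to 2048x2048). Strassen reduces 8 recursive multiplications to 7 at each level.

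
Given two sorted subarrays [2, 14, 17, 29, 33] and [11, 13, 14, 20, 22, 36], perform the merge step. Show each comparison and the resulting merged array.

Merging process:

Compare 2 vs 11: take 2 from left. Merged: [2]
Compare 14 vs 11: take 11 from right. Merged: [2, 11]
Compare 14 vs 13: take 13 from right. Merged: [2, 11, 13]
Compare 14 vs 14: take 14 from left. Merged: [2, 11, 13, 14]
Compare 17 vs 14: take 14 from right. Merged: [2, 11, 13, 14, 14]
Compare 17 vs 20: take 17 from left. Merged: [2, 11, 13, 14, 14, 17]
Compare 29 vs 20: take 20 from right. Merged: [2, 11, 13, 14, 14, 17, 20]
Compare 29 vs 22: take 22 from right. Merged: [2, 11, 13, 14, 14, 17, 20, 22]
Compare 29 vs 36: take 29 from left. Merged: [2, 11, 13, 14, 14, 17, 20, 22, 29]
Compare 33 vs 36: take 33 from left. Merged: [2, 11, 13, 14, 14, 17, 20, 22, 29, 33]
Append remaining from right: [36]. Merged: [2, 11, 13, 14, 14, 17, 20, 22, 29, 33, 36]

Final merged array: [2, 11, 13, 14, 14, 17, 20, 22, 29, 33, 36]
Total comparisons: 10

The merged array is [2, 11, 13, 14, 14, 17, 20, 22, 29, 33, 36], requiring 10 comparisons. The merge step runs in O(n) time where n is the total number of elements.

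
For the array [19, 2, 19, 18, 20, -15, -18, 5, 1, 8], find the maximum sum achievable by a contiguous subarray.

Using Kadane's algorithm on [19, 2, 19, 18, 20, -15, -18, 5, 1, 8]:

Scanning through the array:
Position 1 (value 2): max_ending_here = 21, max_so_far = 21
Position 2 (value 19): max_ending_here = 40, max_so_far = 40
Position 3 (value 18): max_ending_here = 58, max_so_far = 58
Position 4 (value 20): max_ending_here = 78, max_so_far = 78
Position 5 (value -15): max_ending_here = 63, max_so_far = 78
Position 6 (value -18): max_ending_here = 45, max_so_far = 78
Position 7 (value 5): max_ending_here = 50, max_so_far = 78
Position 8 (value 1): max_ending_here = 51, max_so_far = 78
Position 9 (value 8): max_ending_here = 59, max_so_far = 78

Maximum subarray: [19, 2, 19, 18, 20]
Maximum sum: 78

The maximum subarray is [19, 2, 19, 18, 20] with sum 78. This subarray runs from index 0 to index 4.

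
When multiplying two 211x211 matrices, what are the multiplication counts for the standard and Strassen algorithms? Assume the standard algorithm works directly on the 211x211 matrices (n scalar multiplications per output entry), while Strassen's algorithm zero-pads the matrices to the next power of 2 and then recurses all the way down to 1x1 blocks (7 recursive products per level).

Matrix multiplication for 211x211 matrices:

Strassen's algorithm requires power-of-2 dimensions. Pad 211x211 to 256x256 (next power of 2).

Standard algorithm: 211^3 = 9393931 multiplications
Strassen's algorithm: 7^(log2(256)) = 7^8 = 5764801 multiplications
Savings: 9393931 - 5764801 = 3629130 multiplications

Standard: 9393931 multiplications (211^3). Strassen: 5764801 multiplications (7^8, after padding to 256x256). Strassen reduces 8 recursive multiplications to 7 at each level.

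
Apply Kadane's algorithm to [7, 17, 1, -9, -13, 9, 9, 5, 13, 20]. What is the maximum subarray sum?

Using Kadane's algorithm on [7, 17, 1, -9, -13, 9, 9, 5, 13, 20]:

Scanning through the array:
Position 1 (value 17): max_ending_here = 24, max_so_far = 24
Position 2 (value 1): max_ending_here = 25, max_so_far = 25
Position 3 (value -9): max_ending_here = 16, max_so_far = 25
Position 4 (value -13): max_ending_here = 3, max_so_far = 25
Position 5 (value 9): max_ending_here = 12, max_so_far = 25
Position 6 (value 9): max_ending_here = 21, max_so_far = 25
Position 7 (value 5): max_ending_here = 26, max_so_far = 26
Position 8 (value 13): max_ending_here = 39, max_so_far = 39
Position 9 (value 20): max_ending_here = 59, max_so_far = 59

Maximum subarray: [7, 17, 1, -9, -13, 9, 9, 5, 13, 20]
Maximum sum: 59

The maximum subarray is [7, 17, 1, -9, -13, 9, 9, 5, 13, 20] with sum 59. This subarray runs from index 0 to index 9.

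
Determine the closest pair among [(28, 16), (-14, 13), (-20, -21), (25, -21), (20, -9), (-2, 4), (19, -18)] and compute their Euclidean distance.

Computing all pairwise distances among 7 points:

d((28, 16), (-14, 13)) = 42.107
d((28, 16), (-20, -21)) = 60.6053
d((28, 16), (25, -21)) = 37.1214
d((28, 16), (20, -9)) = 26.2488
d((28, 16), (-2, 4)) = 32.311
d((28, 16), (19, -18)) = 35.171
d((-14, 13), (-20, -21)) = 34.5254
d((-14, 13), (25, -21)) = 51.7397
d((-14, 13), (20, -9)) = 40.4969
d((-14, 13), (-2, 4)) = 15.0
d((-14, 13), (19, -18)) = 45.2769
d((-20, -21), (25, -21)) = 45.0
d((-20, -21), (20, -9)) = 41.7612
d((-20, -21), (-2, 4)) = 30.8058
d((-20, -21), (19, -18)) = 39.1152
d((25, -21), (20, -9)) = 13.0
d((25, -21), (-2, 4)) = 36.7967
d((25, -21), (19, -18)) = 6.7082 <-- minimum
d((20, -9), (-2, 4)) = 25.5539
d((20, -9), (19, -18)) = 9.0554
d((-2, 4), (19, -18)) = 30.4138

Closest pair: (25, -21) and (19, -18) with distance 6.7082

The closest pair is (25, -21) and (19, -18) with Euclidean distance 6.7082. For 7 points, brute-force pairwise comparison is shown above. For large n, the divide-and-conquer algorithm (sort by x, recurse on halves, check the dividing strip) achieves O(n log n).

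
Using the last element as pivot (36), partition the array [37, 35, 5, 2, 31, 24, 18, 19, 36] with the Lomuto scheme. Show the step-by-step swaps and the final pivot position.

Lomuto partition with pivot = 36:

Initial array: [37, 35, 5, 2, 31, 24, 18, 19, 36]

arr[0]=37 > 36: no swap
arr[1]=35 <= 36: swap with position 0, array becomes [35, 37, 5, 2, 31, 24, 18, 19, 36]
arr[2]=5 <= 36: swap with position 1, array becomes [35, 5, 37, 2, 31, 24, 18, 19, 36]
arr[3]=2 <= 36: swap with position 2, array becomes [35, 5, 2, 37, 31, 24, 18, 19, 36]
arr[4]=31 <= 36: swap with position 3, array becomes [35, 5, 2, 31, 37, 24, 18, 19, 36]
arr[5]=24 <= 36: swap with position 4, array becomes [35, 5, 2, 31, 24, 37, 18, 19, 36]
arr[6]=18 <= 36: swap with position 5, array becomes [35, 5, 2, 31, 24, 18, 37, 19, 36]
arr[7]=19 <= 36: swap with position 6, array becomes [35, 5, 2, 31, 24, 18, 19, 37, 36]

Place pivot at position 7: [35, 5, 2, 31, 24, 18, 19, 36, 37]
Pivot position: 7

After partitioning with pivot 36, the array becomes [35, 5, 2, 31, 24, 18, 19, 36, 37]. The pivot is placed at index 7. All elements to the left of the pivot are <= 36, and all elements to the right are > 36.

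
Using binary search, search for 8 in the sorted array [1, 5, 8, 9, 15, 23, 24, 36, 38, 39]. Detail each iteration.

Binary search for 8 in [1, 5, 8, 9, 15, 23, 24, 36, 38, 39]:

lo=0, hi=9, mid=4, arr[mid]=15 -> 15 > 8, search left half
lo=0, hi=3, mid=1, arr[mid]=5 -> 5 < 8, search right half
lo=2, hi=3, mid=2, arr[mid]=8 -> Found target at index 2!

Binary search finds 8 at index 2 after 3 comparisons. The search repeatedly halves the search space by comparing with the middle element.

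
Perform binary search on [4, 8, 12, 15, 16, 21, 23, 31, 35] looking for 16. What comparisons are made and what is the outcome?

Binary search for 16 in [4, 8, 12, 15, 16, 21, 23, 31, 35]:

lo=0, hi=8, mid=4, arr[mid]=16 -> Found target at index 4!

Binary search finds 16 at index 4 after 1 comparisons. The search repeatedly halves the search space by comparing with the middle element.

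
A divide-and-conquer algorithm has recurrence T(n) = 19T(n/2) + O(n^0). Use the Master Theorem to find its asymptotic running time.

Master Theorem for T(n) = 19T(n/2) + O(n^0):

a = 19, b = 2, c = 0
log_b(a) = log_2(19) = 4.2479

Case 1: c = 0 < log_2(19) = 4.2479
T(n) = O(n^(log_2 19))

For T(n) = 19T(n/2) + O(n^0): log_2(19) = 4.2479. This is Case 1 of the Master Theorem (c < log_b(a), work dominated by leaves), giving O(n^(log_2 19)).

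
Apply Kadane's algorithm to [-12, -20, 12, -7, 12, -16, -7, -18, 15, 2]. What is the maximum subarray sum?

Using Kadane's algorithm on [-12, -20, 12, -7, 12, -16, -7, -18, 15, 2]:

Scanning through the array:
Position 1 (value -20): max_ending_here = -20, max_so_far = -12
Position 2 (value 12): max_ending_here = 12, max_so_far = 12
Position 3 (value -7): max_ending_here = 5, max_so_far = 12
Position 4 (value 12): max_ending_here = 17, max_so_far = 17
Position 5 (value -16): max_ending_here = 1, max_so_far = 17
Position 6 (value -7): max_ending_here = -6, max_so_far = 17
Position 7 (value -18): max_ending_here = -18, max_so_far = 17
Position 8 (value 15): max_ending_here = 15, max_so_far = 17
Position 9 (value 2): max_ending_here = 17, max_so_far = 17

Maximum subarray: [12, -7, 12]
Maximum sum: 17

The maximum subarray is [12, -7, 12] with sum 17. This subarray runs from index 2 to index 4.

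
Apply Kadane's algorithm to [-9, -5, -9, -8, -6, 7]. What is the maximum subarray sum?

Using Kadane's algorithm on [-9, -5, -9, -8, -6, 7]:

Scanning through the array:
Position 1 (value -5): max_ending_here = -5, max_so_far = -5
Position 2 (value -9): max_ending_here = -9, max_so_far = -5
Position 3 (value -8): max_ending_here = -8, max_so_far = -5
Position 4 (value -6): max_ending_here = -6, max_so_far = -5
Position 5 (value 7): max_ending_here = 7, max_so_far = 7

Maximum subarray: [7]
Maximum sum: 7

The maximum subarray is [7] with sum 7. This subarray runs from index 5 to index 5.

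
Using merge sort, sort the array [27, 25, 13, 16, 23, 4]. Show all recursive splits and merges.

Merge sort trace:

Split: [27, 25, 13, 16, 23, 4] -> [27, 25, 13] and [16, 23, 4]
  Split: [27, 25, 13] -> [27] and [25, 13]
    Split: [25, 13] -> [25] and [13]
    Merge: [25] + [13] -> [13, 25]
  Merge: [27] + [13, 25] -> [13, 25, 27]
  Split: [16, 23, 4] -> [16] and [23, 4]
    Split: [23, 4] -> [23] and [4]
    Merge: [23] + [4] -> [4, 23]
  Merge: [16] + [4, 23] -> [4, 16, 23]
Merge: [13, 25, 27] + [4, 16, 23] -> [4, 13, 16, 23, 25, 27]

Final sorted array: [4, 13, 16, 23, 25, 27]

The merge sort proceeds by recursively splitting the array and merging sorted halves.
After all merges, the sorted array is [4, 13, 16, 23, 25, 27].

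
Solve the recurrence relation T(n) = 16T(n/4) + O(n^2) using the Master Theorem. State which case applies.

Master Theorem for T(n) = 16T(n/4) + O(n^2):

a = 16, b = 4, c = 2
log_b(a) = log_4(16) = 2.0000

Case 2: c = 2 = log_4(16) = 2.0000
T(n) = O(n^2 log n) = O(n^2 log n)

For T(n) = 16T(n/4) + O(n^2): log_4(16) = 2.0000. This is Case 2 of the Master Theorem (c = log_b(a), equal work at all levels), giving O(n^2 log n).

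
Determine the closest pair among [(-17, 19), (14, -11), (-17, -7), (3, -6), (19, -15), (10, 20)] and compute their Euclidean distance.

Computing all pairwise distances among 6 points:

d((-17, 19), (14, -11)) = 43.1393
d((-17, 19), (-17, -7)) = 26.0
d((-17, 19), (3, -6)) = 32.0156
d((-17, 19), (19, -15)) = 49.5177
d((-17, 19), (10, 20)) = 27.0185
d((14, -11), (-17, -7)) = 31.257
d((14, -11), (3, -6)) = 12.083
d((14, -11), (19, -15)) = 6.4031 <-- minimum
d((14, -11), (10, 20)) = 31.257
d((-17, -7), (3, -6)) = 20.025
d((-17, -7), (19, -15)) = 36.8782
d((-17, -7), (10, 20)) = 38.1838
d((3, -6), (19, -15)) = 18.3576
d((3, -6), (10, 20)) = 26.9258
d((19, -15), (10, 20)) = 36.1386

Closest pair: (14, -11) and (19, -15) with distance 6.4031

The closest pair is (14, -11) and (19, -15) with Euclidean distance 6.4031. For 6 points, brute-force pairwise comparison is shown above. For large n, the divide-and-conquer algorithm (sort by x, recurse on halves, check the dividing strip) achieves O(n log n).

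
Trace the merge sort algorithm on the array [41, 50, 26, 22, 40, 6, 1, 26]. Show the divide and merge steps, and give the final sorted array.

Merge sort trace:

Split: [41, 50, 26, 22, 40, 6, 1, 26] -> [41, 50, 26, 22] and [40, 6, 1, 26]
  Split: [41, 50, 26, 22] -> [41, 50] and [26, 22]
    Split: [41, 50] -> [41] and [50]
    Merge: [41] + [50] -> [41, 50]
    Split: [26, 22] -> [26] and [22]
    Merge: [26] + [22] -> [22, 26]
  Merge: [41, 50] + [22, 26] -> [22, 26, 41, 50]
  Split: [40, 6, 1, 26] -> [40, 6] and [1, 26]
    Split: [40, 6] -> [40] and [6]
    Merge: [40] + [6] -> [6, 40]
    Split: [1, 26] -> [1] and [26]
    Merge: [1] + [26] -> [1, 26]
  Merge: [6, 40] + [1, 26] -> [1, 6, 26, 40]
Merge: [22, 26, 41, 50] + [1, 6, 26, 40] -> [1, 6, 22, 26, 26, 40, 41, 50]

Final sorted array: [1, 6, 22, 26, 26, 40, 41, 50]

The merge sort proceeds by recursively splitting the array and merging sorted halves.
After all merges, the sorted array is [1, 6, 22, 26, 26, 40, 41, 50].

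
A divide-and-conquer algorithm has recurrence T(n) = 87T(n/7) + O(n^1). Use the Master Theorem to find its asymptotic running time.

Master Theorem for T(n) = 87T(n/7) + O(n^1):

a = 87, b = 7, c = 1
log_b(a) = log_7(87) = 2.2950

Case 1: c = 1 < log_7(87) = 2.2950
T(n) = O(n^(log_7 87))

For T(n) = 87T(n/7) + O(n^1): log_7(87) = 2.2950. This is Case 1 of the Master Theorem (c < log_b(a), work dominated by leaves), giving O(n^(log_7 87)).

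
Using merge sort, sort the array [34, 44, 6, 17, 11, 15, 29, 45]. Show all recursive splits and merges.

Merge sort trace:

Split: [34, 44, 6, 17, 11, 15, 29, 45] -> [34, 44, 6, 17] and [11, 15, 29, 45]
  Split: [34, 44, 6, 17] -> [34, 44] and [6, 17]
    Split: [34, 44] -> [34] and [44]
    Merge: [34] + [44] -> [34, 44]
    Split: [6, 17] -> [6] and [17]
    Merge: [6] + [17] -> [6, 17]
  Merge: [34, 44] + [6, 17] -> [6, 17, 34, 44]
  Split: [11, 15, 29, 45] -> [11, 15] and [29, 45]
    Split: [11, 15] -> [11] and [15]
    Merge: [11] + [15] -> [11, 15]
    Split: [29, 45] -> [29] and [45]
    Merge: [29] + [45] -> [29, 45]
  Merge: [11, 15] + [29, 45] -> [11, 15, 29, 45]
Merge: [6, 17, 34, 44] + [11, 15, 29, 45] -> [6, 11, 15, 17, 29, 34, 44, 45]

Final sorted array: [6, 11, 15, 17, 29, 34, 44, 45]

The merge sort proceeds by recursively splitting the array and merging sorted halves.
After all merges, the sorted array is [6, 11, 15, 17, 29, 34, 44, 45].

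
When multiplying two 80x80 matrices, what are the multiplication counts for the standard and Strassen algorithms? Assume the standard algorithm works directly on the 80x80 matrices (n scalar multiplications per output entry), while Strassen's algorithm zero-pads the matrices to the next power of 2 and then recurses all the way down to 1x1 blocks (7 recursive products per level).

Matrix multiplication for 80x80 matrices:

Strassen's algorithm requires power-of-2 dimensions. Pad 80x80 to 128x128 (next power of 2).

Standard algorithm: 80^3 = 512000 multiplications
Strassen's algorithm: 7^(log2(128)) = 7^7 = 823543 multiplications
Difference: 512000 - 823543 = -311543 (Strassen uses MORE here due to padding overhead — for small or just-over-power-of-2 n, padding can outweigh the per-level savings)

Standard: 512000 multiplications (80^3). Strassen: 823543 multiplications (7^7, after padding to 128x128). Strassen reduces 8 recursive multiplications to 7 at each level.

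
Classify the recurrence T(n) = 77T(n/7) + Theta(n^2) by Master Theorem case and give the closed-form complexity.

Master Theorem for T(n) = 77T(n/7) + O(n^2):

a = 77, b = 7, c = 2
log_b(a) = log_7(77) = 2.2323

Case 1: c = 2 < log_7(77) = 2.2323
T(n) = O(n^(log_7 77))

For T(n) = 77T(n/7) + O(n^2): log_7(77) = 2.2323. This is Case 1 of the Master Theorem (c < log_b(a), work dominated by leaves), giving O(n^(log_7 77)).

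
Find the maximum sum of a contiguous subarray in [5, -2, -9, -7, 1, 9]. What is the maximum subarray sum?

Using Kadane's algorithm on [5, -2, -9, -7, 1, 9]:

Scanning through the array:
Position 1 (value -2): max_ending_here = 3, max_so_far = 5
Position 2 (value -9): max_ending_here = -6, max_so_far = 5
Position 3 (value -7): max_ending_here = -7, max_so_far = 5
Position 4 (value 1): max_ending_here = 1, max_so_far = 5
Position 5 (value 9): max_ending_here = 10, max_so_far = 10

Maximum subarray: [1, 9]
Maximum sum: 10

The maximum subarray is [1, 9] with sum 10. This subarray runs from index 4 to index 5.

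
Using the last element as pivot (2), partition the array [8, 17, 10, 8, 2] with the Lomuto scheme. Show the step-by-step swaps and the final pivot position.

Lomuto partition with pivot = 2:

Initial array: [8, 17, 10, 8, 2]

arr[0]=8 > 2: no swap
arr[1]=17 > 2: no swap
arr[2]=10 > 2: no swap
arr[3]=8 > 2: no swap

Place pivot at position 0: [2, 17, 10, 8, 8]
Pivot position: 0

After partitioning with pivot 2, the array becomes [2, 17, 10, 8, 8]. The pivot is placed at index 0. All elements to the left of the pivot are <= 2, and all elements to the right are > 2.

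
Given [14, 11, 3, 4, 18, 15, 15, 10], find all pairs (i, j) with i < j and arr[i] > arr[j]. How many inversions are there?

Finding inversions in [14, 11, 3, 4, 18, 15, 15, 10]:

(0, 1): arr[0]=14 > arr[1]=11
(0, 2): arr[0]=14 > arr[2]=3
(0, 3): arr[0]=14 > arr[3]=4
(0, 7): arr[0]=14 > arr[7]=10
(1, 2): arr[1]=11 > arr[2]=3
(1, 3): arr[1]=11 > arr[3]=4
(1, 7): arr[1]=11 > arr[7]=10
(4, 5): arr[4]=18 > arr[5]=15
(4, 6): arr[4]=18 > arr[6]=15
(4, 7): arr[4]=18 > arr[7]=10
(5, 7): arr[5]=15 > arr[7]=10
(6, 7): arr[6]=15 > arr[7]=10

Total inversions: 12

The array has 12 inversion(s): (0,1), (0,2), (0,3), (0,7), (1,2), (1,3), (1,7), (4,5), (4,6), (4,7), (5,7), (6,7). Each pair (i,j) satisfies i < j and arr[i] > arr[j].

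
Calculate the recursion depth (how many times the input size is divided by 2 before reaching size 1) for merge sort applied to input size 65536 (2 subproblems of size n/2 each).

For divide and conquer with division factor 2:

Problem sizes at each level:
Level 0: 65536
Level 1: 32768
Level 2: 16384
Level 3: 8192
Level 4: 4096
Level 5: 2048
Level 6: 1024
Level 7: 512
Level 8: 256
Level 9: 128
Level 10: 64
Level 11: 32
Level 12: 16
Level 13: 8
Level 14: 4
Level 15: 2
Level 16: 1

The root is level 0 and the size-1 base case is level 16 (the tree spans levels 0 through 16, i.e. 17 levels counting the root), so the depth is the number of divisions: log_2(65536) = 16

The recursion tree depth is log_2(65536) = 16. At each level, the problem size is divided by 2, so it takes 16 divisions to reduce to a base case of size 1. The algorithm makes 2 recursive calls at each level.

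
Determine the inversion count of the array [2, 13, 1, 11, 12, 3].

Finding inversions in [2, 13, 1, 11, 12, 3]:

(0, 2): arr[0]=2 > arr[2]=1
(1, 2): arr[1]=13 > arr[2]=1
(1, 3): arr[1]=13 > arr[3]=11
(1, 4): arr[1]=13 > arr[4]=12
(1, 5): arr[1]=13 > arr[5]=3
(3, 5): arr[3]=11 > arr[5]=3
(4, 5): arr[4]=12 > arr[5]=3

Total inversions: 7

The array has 7 inversion(s): (0,2), (1,2), (1,3), (1,4), (1,5), (3,5), (4,5). Each pair (i,j) satisfies i < j and arr[i] > arr[j].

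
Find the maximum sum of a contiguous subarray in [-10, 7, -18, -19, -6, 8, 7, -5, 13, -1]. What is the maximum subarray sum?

Using Kadane's algorithm on [-10, 7, -18, -19, -6, 8, 7, -5, 13, -1]:

Scanning through the array:
Position 1 (value 7): max_ending_here = 7, max_so_far = 7
Position 2 (value -18): max_ending_here = -11, max_so_far = 7
Position 3 (value -19): max_ending_here = -19, max_so_far = 7
Position 4 (value -6): max_ending_here = -6, max_so_far = 7
Position 5 (value 8): max_ending_here = 8, max_so_far = 8
Position 6 (value 7): max_ending_here = 15, max_so_far = 15
Position 7 (value -5): max_ending_here = 10, max_so_far = 15
Position 8 (value 13): max_ending_here = 23, max_so_far = 23
Position 9 (value -1): max_ending_here = 22, max_so_far = 23

Maximum subarray: [8, 7, -5, 13]
Maximum sum: 23

The maximum subarray is [8, 7, -5, 13] with sum 23. This subarray runs from index 5 to index 8.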